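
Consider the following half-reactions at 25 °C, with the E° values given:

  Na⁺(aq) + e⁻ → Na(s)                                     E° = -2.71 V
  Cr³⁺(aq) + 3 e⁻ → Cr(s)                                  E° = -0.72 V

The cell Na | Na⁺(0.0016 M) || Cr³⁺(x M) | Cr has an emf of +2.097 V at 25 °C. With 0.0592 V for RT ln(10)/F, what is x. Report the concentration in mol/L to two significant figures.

Cr³⁺/Cr is the cathode, Na⁺/Na the anode: E°cell = +1.99 V, n = 3.
Overall reaction: Cr³⁺(aq) + 3 Na(s) → Cr(s) + 3 Na⁺(aq); Q = [Na⁺]^3/[Cr³⁺]^1.
From E = E° − (0.0592/n) log Q: log Q = (E° − E)·n/0.0592 = (+1.99 − (+2.097))·3/0.0592 = -5.4223.
So 1·log[Cr³⁺] = 3·log(0.0016) − log Q = -8.3876 − (-5.4223) = -2.9653; [Cr³⁺] = 10^(-2.9653) ≈ 0.0011 M.

0.0011 M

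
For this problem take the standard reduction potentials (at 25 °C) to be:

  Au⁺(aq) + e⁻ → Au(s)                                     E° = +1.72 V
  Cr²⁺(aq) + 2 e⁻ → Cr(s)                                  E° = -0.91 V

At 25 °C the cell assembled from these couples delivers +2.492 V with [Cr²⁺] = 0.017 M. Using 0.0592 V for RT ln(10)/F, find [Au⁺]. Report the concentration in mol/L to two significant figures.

Au⁺/Au is the cathode, Cr²⁺/Cr the anode: E°cell = +2.63 V, n = 2.
Overall reaction: 2 Au⁺(aq) + Cr(s) → 2 Au(s) + Cr²⁺(aq); Q = [Cr²⁺]^1/[Au⁺]^2.
From E = E° − (0.0592/n) log Q: log Q = (E° − E)·n/0.0592 = (+2.63 − (+2.492))·2/0.0592 = 4.6622.
So 2·log[Au⁺] = 1·log(0.017) − log Q = -1.7696 − (4.6622) = -6.4318; log[Au⁺] = -6.4318 / 2 = -3.2159; [Au⁺] = 10^(-3.2159) ≈ 0.00061 M.

0.00061 M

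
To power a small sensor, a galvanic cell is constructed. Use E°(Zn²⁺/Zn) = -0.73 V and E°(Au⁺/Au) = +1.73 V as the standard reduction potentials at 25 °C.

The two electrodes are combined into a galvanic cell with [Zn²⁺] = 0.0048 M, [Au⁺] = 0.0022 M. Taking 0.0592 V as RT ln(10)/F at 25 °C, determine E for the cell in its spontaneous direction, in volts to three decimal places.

+2.371 V

Au⁺/Au is the cathode (higher E°), Zn²⁺/Zn the anode: E°cell = +1.73 − (-0.73) = +2.46 V, n = 2.
Overall: 2 Au⁺(aq) + Zn(s) → 2 Au(s) + Zn²⁺(aq)
Q = [Zn²⁺] / ([Au⁺]^2); log Q = 2.996.
E = E° − (0.0592/n) log Q = +2.46 − (0.0592/2)(2.996) = +2.371 V.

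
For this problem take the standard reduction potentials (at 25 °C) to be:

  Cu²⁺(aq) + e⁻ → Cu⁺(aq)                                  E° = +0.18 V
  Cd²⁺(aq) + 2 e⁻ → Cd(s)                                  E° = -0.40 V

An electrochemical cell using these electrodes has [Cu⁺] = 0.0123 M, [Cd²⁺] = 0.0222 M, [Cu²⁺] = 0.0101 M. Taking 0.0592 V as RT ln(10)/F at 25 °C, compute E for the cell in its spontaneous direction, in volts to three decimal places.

+0.624 V

Cu²⁺/Cu⁺ is the cathode (higher E°), Cd²⁺/Cd the anode: E°cell = +0.18 − (-0.40) = +0.58 V, n = 2.
Overall: 2 Cu²⁺(aq) + Cd(s) → 2 Cu⁺(aq) + Cd²⁺(aq)
Q = [Cu⁺]^2·[Cd²⁺] / ([Cu²⁺]^2); log Q = -1.482.
E = E° − (0.0592/n) log Q = +0.58 − (0.0592/2)(-1.482) = +0.624 V.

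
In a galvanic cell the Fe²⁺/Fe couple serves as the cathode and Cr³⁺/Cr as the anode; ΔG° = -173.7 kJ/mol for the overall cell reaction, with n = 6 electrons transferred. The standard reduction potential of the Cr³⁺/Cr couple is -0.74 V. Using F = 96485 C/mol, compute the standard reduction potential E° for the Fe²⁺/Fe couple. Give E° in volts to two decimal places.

-0.44 V

E°cell = −ΔG°/(nF) = −(-173.7×10³)/((6)(96485)) = +0.300 V.
Since Fe²⁺/Fe is the cathode and Cr³⁺/Cr the anode, E°cell = E°(Fe²⁺/Fe) − E°(Cr³⁺/Cr).
So E°(Fe²⁺/Fe) = E°cell + E°(Cr³⁺/Cr) = +0.300 + (-0.74) = -0.44 V.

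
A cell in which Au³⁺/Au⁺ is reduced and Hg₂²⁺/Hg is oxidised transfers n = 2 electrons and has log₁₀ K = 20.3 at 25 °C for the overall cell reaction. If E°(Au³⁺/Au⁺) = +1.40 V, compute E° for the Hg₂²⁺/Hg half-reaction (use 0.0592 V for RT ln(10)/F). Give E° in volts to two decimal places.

+0.80 V

E°cell = (0.0592/n)·log K = (0.0592/2)(20.3) = +0.601 V.
Since Au³⁺/Au⁺ is the cathode and Hg₂²⁺/Hg the anode, E°cell = E°(Au³⁺/Au⁺) − E°(Hg₂²⁺/Hg).
So E°(Hg₂²⁺/Hg) = E°(Au³⁺/Au⁺) − E°cell = (+1.40) − (+0.601) = +0.80 V.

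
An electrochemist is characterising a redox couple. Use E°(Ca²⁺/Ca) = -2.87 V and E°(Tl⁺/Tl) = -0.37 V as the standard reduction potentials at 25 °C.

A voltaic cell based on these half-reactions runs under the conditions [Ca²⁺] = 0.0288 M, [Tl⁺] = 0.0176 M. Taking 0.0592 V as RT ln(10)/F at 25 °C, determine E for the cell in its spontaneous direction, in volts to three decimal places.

Tl⁺/Tl is the cathode (higher E°), Ca²⁺/Ca the anode: E°cell = -0.37 − (-2.87) = +2.50 V, n = 2.
Overall: 2 Tl⁺(aq) + Ca(s) → 2 Tl(s) + Ca²⁺(aq)
Q = [Ca²⁺] / ([Tl⁺]^2); log Q = 1.968.
E = E° − (0.0592/n) log Q = +2.50 − (0.0592/2)(1.968) = +2.442 V.

+2.442 V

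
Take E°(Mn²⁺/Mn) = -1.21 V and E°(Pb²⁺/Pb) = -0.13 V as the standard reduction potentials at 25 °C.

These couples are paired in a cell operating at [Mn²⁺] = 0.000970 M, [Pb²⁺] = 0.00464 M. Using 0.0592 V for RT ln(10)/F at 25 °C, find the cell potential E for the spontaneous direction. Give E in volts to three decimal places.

Pb²⁺/Pb is the cathode (higher E°), Mn²⁺/Mn the anode: E°cell = -0.13 − (-1.21) = +1.08 V, n = 2.
Overall: Pb²⁺(aq) + Mn(s) → Pb(s) + Mn²⁺(aq)
Q = [Mn²⁺] / ([Pb²⁺]); log Q = -0.680.
E = E° − (0.0592/n) log Q = +1.08 − (0.0592/2)(-0.680) = +1.100 V.

+1.100 V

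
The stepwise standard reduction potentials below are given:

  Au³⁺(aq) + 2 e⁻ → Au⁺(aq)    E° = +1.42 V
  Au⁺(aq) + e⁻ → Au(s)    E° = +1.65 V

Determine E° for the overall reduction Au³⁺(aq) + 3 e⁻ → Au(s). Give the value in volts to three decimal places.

Since ΔG° = −nFE° is additive over sequential reductions, n₃E°₃ = n₁E°₁ + n₂E°₂.
E°₃ = (2×+1.42 + 1×+1.65) / 3 = (+4.490) / 3 = +1.497 V.

+1.497 V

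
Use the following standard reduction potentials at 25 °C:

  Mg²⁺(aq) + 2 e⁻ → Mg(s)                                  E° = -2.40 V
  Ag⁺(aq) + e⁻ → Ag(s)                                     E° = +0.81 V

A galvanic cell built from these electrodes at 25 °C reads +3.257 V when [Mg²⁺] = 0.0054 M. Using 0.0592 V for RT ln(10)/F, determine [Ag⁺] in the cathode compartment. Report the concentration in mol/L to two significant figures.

Ag⁺/Ag is the cathode, Mg²⁺/Mg the anode: E°cell = +3.21 V, n = 2.
Overall reaction: 2 Ag⁺(aq) + Mg(s) → 2 Ag(s) + Mg²⁺(aq); Q = [Mg²⁺]^1/[Ag⁺]^2.
From E = E° − (0.0592/n) log Q: log Q = (E° − E)·n/0.0592 = (+3.21 − (+3.257))·2/0.0592 = -1.5878.
So 2·log[Ag⁺] = 1·log(0.0054) − log Q = -2.2676 − (-1.5878) = -0.6798; log[Ag⁺] = -0.6798 / 2 = -0.3399; [Ag⁺] = 10^(-0.3399) ≈ 0.46 M.

0.46 M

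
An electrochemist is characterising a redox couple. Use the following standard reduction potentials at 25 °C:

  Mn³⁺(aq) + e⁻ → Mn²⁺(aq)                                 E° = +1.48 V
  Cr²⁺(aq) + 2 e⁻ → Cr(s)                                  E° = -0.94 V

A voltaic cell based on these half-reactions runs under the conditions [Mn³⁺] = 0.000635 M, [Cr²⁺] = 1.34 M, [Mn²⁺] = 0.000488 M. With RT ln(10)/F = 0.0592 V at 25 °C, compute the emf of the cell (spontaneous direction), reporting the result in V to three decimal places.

Mn³⁺/Mn²⁺ is the cathode (higher E°), Cr²⁺/Cr the anode: E°cell = +1.48 − (-0.94) = +2.42 V, n = 2.
Overall: 2 Mn³⁺(aq) + Cr(s) → 2 Mn²⁺(aq) + Cr²⁺(aq)
Q = [Mn²⁺]^2·[Cr²⁺] / ([Mn³⁺]^2); log Q = -0.102.
E = E° − (0.0592/n) log Q = +2.42 − (0.0592/2)(-0.102) = +2.423 V.

+2.423 V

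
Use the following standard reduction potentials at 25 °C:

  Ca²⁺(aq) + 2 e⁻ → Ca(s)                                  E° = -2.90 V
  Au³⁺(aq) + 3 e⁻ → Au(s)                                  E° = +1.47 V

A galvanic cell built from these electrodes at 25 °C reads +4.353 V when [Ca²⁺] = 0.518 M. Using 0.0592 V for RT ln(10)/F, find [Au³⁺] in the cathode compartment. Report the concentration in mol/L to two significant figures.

Au³⁺/Au is the cathode, Ca²⁺/Ca the anode: E°cell = +4.37 V, n = 6.
Overall reaction: 2 Au³⁺(aq) + 3 Ca(s) → 2 Au(s) + 3 Ca²⁺(aq); Q = [Ca²⁺]^3/[Au³⁺]^2.
From E = E° − (0.0592/n) log Q: log Q = (E° − E)·n/0.0592 = (+4.37 − (+4.353))·6/0.0592 = 1.7230.
So 2·log[Au³⁺] = 3·log(0.518) − log Q = -0.8570 − (1.7230) = -2.5800; log[Au³⁺] = -2.5800 / 2 = -1.2900; [Au³⁺] = 10^(-1.2900) ≈ 0.051 M.

0.051 M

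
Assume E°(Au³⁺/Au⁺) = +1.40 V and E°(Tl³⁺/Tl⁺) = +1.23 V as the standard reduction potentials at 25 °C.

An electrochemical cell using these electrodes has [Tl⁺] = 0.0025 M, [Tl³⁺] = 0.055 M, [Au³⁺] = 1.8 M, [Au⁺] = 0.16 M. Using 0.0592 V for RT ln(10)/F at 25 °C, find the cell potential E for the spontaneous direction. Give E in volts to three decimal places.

Au³⁺/Au⁺ is the cathode (higher E°), Tl³⁺/Tl⁺ the anode: E°cell = +1.40 − (+1.23) = +0.17 V, n = 2.
Overall: Au³⁺(aq) + Tl⁺(aq) → Au⁺(aq) + Tl³⁺(aq)
Q = [Au⁺]·[Tl³⁺] / ([Au³⁺]·[Tl⁺]); log Q = 0.291.
E = E° − (0.0592/n) log Q = +0.17 − (0.0592/2)(0.291) = +0.161 V.

+0.161 V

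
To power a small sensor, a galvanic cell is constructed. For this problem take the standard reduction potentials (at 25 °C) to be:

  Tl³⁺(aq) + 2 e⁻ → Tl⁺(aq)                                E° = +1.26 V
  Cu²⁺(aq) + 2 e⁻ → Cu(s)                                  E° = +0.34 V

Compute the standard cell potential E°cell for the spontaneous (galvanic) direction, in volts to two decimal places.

The Tl³⁺/Tl⁺ couple has the higher reduction potential, so it is the cathode; Cu²⁺/Cu is oxidised at the anode.
E°cell = E°(cathode) − E°(anode) = (+1.26) − (+0.34) = +0.92 V.

+0.92 V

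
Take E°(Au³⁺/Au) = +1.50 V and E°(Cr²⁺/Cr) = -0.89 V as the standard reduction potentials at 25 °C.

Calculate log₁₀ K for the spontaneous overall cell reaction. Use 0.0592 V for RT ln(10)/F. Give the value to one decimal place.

Cathode: Au³⁺/Au; anode: Cr²⁺/Cr. E°cell = +2.39 V, n = 6.
log K = nE°cell / 0.0592 = (6)(+2.39) / 0.0592 = 242.2.

242.2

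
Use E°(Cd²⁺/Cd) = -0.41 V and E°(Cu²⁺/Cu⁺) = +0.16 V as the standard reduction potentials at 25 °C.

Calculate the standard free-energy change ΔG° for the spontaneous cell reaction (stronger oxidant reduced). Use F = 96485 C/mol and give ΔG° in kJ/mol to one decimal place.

Cu²⁺/Cu⁺ (E° = +0.16 V) is the cathode; Cd²⁺/Cd (E° = -0.41 V) is the anode, so E°cell = +0.57 V.
Balancing electrons gives n = 2 (lcm of 1 and 2).
ΔG° = −nFE° = −(2)(96485)(+0.57) = -109,993 J = -110.0 kJ/mol.

-110.0 kJ/mol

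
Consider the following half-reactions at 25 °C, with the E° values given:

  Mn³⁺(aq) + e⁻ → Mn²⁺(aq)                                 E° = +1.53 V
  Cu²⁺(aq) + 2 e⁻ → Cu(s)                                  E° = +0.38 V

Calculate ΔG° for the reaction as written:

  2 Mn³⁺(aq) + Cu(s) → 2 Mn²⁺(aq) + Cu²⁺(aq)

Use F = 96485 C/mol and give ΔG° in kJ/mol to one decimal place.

As written, Mn³⁺/Mn²⁺ is reduced (cathode) and Cu²⁺/Cu is oxidised (anode), so E°cell = (+1.53) − (+0.38) = +1.15 V.
Balancing electrons gives n = 2.
ΔG° = −nFE° = −(2)(96485)(+1.15) = -221,915 J = -221.9 kJ/mol.

-221.9 kJ/mol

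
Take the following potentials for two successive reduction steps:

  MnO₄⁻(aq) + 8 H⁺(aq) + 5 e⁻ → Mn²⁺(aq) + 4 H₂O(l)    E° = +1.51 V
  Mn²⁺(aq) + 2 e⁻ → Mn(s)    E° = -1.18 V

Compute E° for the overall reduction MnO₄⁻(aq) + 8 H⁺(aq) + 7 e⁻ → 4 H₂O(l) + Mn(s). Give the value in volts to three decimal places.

Standard free energies of sequential steps add: ΔG°₃ = ΔG°₁ + ΔG°₂, so n₃E°₃ = n₁E°₁ + n₂E°₂.
E°₃ = (5×+1.51 + 2×-1.18) / 7 = (+5.190) / 7 = +0.741 V.

+0.741 V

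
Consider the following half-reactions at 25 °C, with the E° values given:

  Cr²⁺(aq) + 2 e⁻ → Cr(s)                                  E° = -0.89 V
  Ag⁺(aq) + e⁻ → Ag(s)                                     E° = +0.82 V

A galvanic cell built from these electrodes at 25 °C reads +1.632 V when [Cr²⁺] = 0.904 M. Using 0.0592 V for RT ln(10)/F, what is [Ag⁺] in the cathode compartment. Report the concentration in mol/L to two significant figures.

Ag⁺/Ag is the cathode, Cr²⁺/Cr the anode: E°cell = +1.71 V, n = 2.
Overall reaction: 2 Ag⁺(aq) + Cr(s) → 2 Ag(s) + Cr²⁺(aq); Q = [Cr²⁺]^1/[Ag⁺]^2.
From E = E° − (0.0592/n) log Q: log Q = (E° − E)·n/0.0592 = (+1.71 − (+1.632))·2/0.0592 = 2.6351.
So 2·log[Ag⁺] = 1·log(0.904) − log Q = -0.0438 − (2.6351) = -2.6789; log[Ag⁺] = -2.6789 / 2 = -1.3395; [Ag⁺] = 10^(-1.3395) ≈ 0.046 M.

0.046 M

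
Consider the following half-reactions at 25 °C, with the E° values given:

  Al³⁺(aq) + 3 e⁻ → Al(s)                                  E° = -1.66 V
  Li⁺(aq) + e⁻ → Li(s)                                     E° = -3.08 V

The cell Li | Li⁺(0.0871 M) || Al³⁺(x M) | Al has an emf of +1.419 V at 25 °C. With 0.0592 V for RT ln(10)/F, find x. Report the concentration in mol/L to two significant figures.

Al³⁺/Al is the cathode, Li⁺/Li the anode: E°cell = +1.42 V, n = 3.
Overall reaction: Al³⁺(aq) + 3 Li(s) → Al(s) + 3 Li⁺(aq); Q = [Li⁺]^3/[Al³⁺]^1.
From E = E° − (0.0592/n) log Q: log Q = (E° − E)·n/0.0592 = (+1.42 − (+1.419))·3/0.0592 = 0.0507.
So 1·log[Al³⁺] = 3·log(0.0871) − log Q = -3.1799 − (0.0507) = -3.2306; [Al³⁺] = 10^(-3.2306) ≈ 0.00059 M.

0.00059 M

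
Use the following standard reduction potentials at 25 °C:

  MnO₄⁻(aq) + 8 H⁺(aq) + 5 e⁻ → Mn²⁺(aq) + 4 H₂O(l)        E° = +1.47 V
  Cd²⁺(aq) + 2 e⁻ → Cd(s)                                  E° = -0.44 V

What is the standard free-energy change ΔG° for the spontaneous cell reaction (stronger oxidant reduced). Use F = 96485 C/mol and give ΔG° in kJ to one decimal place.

MnO₄⁻/Mn²⁺ (E° = +1.47 V) is the cathode; Cd²⁺/Cd (E° = -0.44 V) is the anode, so E°cell = +1.91 V.
Balancing electrons gives n = 10 (lcm of 5 and 2).
ΔG° = −nFE° = −(10)(96485)(+1.91) = -1,842,864 J = -1842.9 kJ.

-1842.9 kJ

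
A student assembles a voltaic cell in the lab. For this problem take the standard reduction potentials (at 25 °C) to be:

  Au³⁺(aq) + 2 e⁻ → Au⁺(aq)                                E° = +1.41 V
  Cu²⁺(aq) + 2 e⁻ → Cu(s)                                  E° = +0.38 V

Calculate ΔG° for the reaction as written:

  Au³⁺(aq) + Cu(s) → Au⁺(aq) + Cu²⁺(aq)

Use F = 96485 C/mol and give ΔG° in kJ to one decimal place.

-198.8 kJ

As written, Au³⁺/Au⁺ is reduced (cathode) and Cu²⁺/Cu is oxidised (anode), so E°cell = (+1.41) − (+0.38) = +1.03 V.
Balancing electrons gives n = 2.
ΔG° = −nFE° = −(2)(96485)(+1.03) = -198,759 J = -198.8 kJ.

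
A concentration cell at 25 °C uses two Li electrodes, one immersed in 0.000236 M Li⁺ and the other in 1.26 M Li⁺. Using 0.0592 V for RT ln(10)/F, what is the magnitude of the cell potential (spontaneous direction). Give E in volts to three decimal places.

For a concentration cell E°cell = 0. The 1.26 M side is the cathode (reduction is favoured where [Li⁺] is higher).
With n = 1, E = −(0.0592/1) log([Li⁺]ₐₙ/[Li⁺]꜀ₐₜ) = −(0.0592/1) log(0.000236/1.26) = −(0.0592/1)(-3.727) = +0.221 V.

+0.221 V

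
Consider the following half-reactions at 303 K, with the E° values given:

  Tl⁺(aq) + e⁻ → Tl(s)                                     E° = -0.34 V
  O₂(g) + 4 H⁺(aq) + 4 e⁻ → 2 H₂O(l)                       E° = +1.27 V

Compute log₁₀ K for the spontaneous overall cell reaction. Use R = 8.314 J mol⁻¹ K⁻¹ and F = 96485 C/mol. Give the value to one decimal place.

Cathode: O₂/H₂O; anode: Tl⁺/Tl. E°cell = (+1.27) − (-0.34) = +1.61 V, with n = 4.
ΔG° = −nFE° = −RT ln K, so ln K = nFE°/(RT) = (4)(96485)(+1.61) / ((8.314)(303)) = 246.657.
log₁₀ K = 246.657 / ln 10 = 107.1.

107.1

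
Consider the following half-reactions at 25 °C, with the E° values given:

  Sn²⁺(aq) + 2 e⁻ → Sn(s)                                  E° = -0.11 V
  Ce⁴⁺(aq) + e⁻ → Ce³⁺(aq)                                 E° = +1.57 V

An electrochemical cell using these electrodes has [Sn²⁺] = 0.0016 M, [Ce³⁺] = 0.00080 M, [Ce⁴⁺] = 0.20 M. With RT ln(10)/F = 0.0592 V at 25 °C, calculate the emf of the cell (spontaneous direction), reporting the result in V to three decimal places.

+1.905 V

Ce⁴⁺/Ce³⁺ is the cathode (higher E°), Sn²⁺/Sn the anode: E°cell = +1.57 − (-0.11) = +1.68 V, n = 2.
Overall: 2 Ce⁴⁺(aq) + Sn(s) → 2 Ce³⁺(aq) + Sn²⁺(aq)
Q = [Ce³⁺]^2·[Sn²⁺] / ([Ce⁴⁺]^2); log Q = -7.592.
E = E° − (0.0592/n) log Q = +1.68 − (0.0592/2)(-7.592) = +1.905 V.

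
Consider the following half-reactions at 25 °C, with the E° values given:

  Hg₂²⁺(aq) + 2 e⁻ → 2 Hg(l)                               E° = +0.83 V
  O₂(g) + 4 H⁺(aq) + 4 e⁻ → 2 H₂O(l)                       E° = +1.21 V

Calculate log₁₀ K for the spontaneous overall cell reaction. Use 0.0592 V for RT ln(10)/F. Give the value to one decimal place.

25.7

Cathode: O₂/H₂O; anode: Hg₂²⁺/Hg. E°cell = +0.38 V, n = 4.
log K = nE°cell / 0.0592 = (4)(+0.38) / 0.0592 = 25.7.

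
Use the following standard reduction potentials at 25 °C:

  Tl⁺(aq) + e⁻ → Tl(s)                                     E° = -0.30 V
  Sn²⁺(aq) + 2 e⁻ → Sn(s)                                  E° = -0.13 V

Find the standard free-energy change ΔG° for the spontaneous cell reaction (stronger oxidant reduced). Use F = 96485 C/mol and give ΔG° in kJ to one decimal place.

Sn²⁺/Sn (E° = -0.13 V) is the cathode; Tl⁺/Tl (E° = -0.30 V) is the anode, so E°cell = +0.17 V.
Balancing electrons gives n = 2 (lcm of 2 and 1).
ΔG° = −nFE° = −(2)(96485)(+0.17) = -32,805 J = -32.8 kJ.

-32.8 kJ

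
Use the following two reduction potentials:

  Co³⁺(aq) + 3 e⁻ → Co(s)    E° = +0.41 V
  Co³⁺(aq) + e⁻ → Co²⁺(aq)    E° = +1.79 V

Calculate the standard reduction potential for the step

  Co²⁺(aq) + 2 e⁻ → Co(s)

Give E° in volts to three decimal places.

-0.280 V

Sequential free energies add, so n₃E°₃ = n₁E°₁ + n₂E°₂.
With n₃ = 3, and the known step contributing 1×(+1.79) V, the unknown satisfies 2·E° = 3×(+0.41) − 1×(+1.79) = -0.560.
E° = -0.560 / 2 = -0.280 V.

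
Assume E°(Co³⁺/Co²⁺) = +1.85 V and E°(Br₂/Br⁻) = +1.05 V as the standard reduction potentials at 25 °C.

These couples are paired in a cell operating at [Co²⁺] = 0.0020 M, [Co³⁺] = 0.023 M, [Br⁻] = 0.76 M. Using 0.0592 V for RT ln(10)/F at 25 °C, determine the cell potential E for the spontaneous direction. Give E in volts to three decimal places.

Co³⁺/Co²⁺ is the cathode (higher E°), Br₂/Br⁻ the anode: E°cell = +1.85 − (+1.05) = +0.80 V, n = 2.
Overall: 2 Co³⁺(aq) + 2 Br⁻(aq) → 2 Co²⁺(aq) + Br₂(l)
Q = [Co²⁺]^2 / ([Co³⁺]^2·[Br⁻]^2); log Q = -1.883.
E = E° − (0.0592/n) log Q = +0.80 − (0.0592/2)(-1.883) = +0.856 V.

+0.856 V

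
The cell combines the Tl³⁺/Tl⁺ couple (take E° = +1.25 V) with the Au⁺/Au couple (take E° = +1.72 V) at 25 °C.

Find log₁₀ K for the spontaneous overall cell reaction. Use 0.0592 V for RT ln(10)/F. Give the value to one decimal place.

15.9

Cathode: Au⁺/Au; anode: Tl³⁺/Tl⁺. E°cell = +0.47 V, n = 2.
log K = nE°cell / 0.0592 = (2)(+0.47) / 0.0592 = 15.9.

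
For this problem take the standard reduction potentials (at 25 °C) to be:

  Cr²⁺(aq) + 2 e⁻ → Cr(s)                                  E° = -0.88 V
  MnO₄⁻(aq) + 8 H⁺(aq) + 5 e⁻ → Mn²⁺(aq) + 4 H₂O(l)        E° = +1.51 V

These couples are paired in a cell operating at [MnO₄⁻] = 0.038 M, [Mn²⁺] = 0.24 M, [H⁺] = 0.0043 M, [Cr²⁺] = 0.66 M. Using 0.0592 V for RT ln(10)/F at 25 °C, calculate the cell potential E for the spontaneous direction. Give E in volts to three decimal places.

+2.162 V

MnO₄⁻/Mn²⁺ is the cathode (higher E°), Cr²⁺/Cr the anode: E°cell = +1.51 − (-0.88) = +2.39 V, n = 10.
Overall: 2 MnO₄⁻(aq) + 16 H⁺(aq) + 5 Cr(s) → 2 Mn²⁺(aq) + 8 H₂O(l) + 5 Cr²⁺(aq)
Q = [Mn²⁺]^2·[Cr²⁺]^5 / ([MnO₄⁻]^2·[H⁺]^16); log Q = 38.563.
E = E° − (0.0592/n) log Q = +2.39 − (0.0592/10)(38.563) = +2.162 V.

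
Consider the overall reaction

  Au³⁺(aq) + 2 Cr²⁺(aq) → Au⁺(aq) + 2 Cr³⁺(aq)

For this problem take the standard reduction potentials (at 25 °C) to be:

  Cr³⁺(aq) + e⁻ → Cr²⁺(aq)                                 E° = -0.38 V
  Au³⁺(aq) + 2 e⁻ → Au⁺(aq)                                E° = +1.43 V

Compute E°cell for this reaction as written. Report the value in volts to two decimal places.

The Au³⁺/Au⁺ couple has the higher reduction potential, so it is the cathode; Cr³⁺/Cr²⁺ is oxidised at the anode.
E°cell = E°(cathode) − E°(anode) = (+1.43) − (-0.38) = +1.81 V.
Since E°cell > 0, the reaction is spontaneous under standard conditions.

+1.81 V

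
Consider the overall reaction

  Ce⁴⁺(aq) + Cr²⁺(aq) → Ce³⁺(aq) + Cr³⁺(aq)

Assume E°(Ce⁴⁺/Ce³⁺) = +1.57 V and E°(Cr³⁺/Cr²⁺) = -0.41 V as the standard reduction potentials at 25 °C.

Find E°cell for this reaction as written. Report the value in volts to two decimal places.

The Ce⁴⁺/Ce³⁺ couple has the higher reduction potential, so it is the cathode; Cr³⁺/Cr²⁺ is oxidised at the anode.
E°cell = E°(cathode) − E°(anode) = (+1.57) − (-0.41) = +1.98 V.

+1.98 V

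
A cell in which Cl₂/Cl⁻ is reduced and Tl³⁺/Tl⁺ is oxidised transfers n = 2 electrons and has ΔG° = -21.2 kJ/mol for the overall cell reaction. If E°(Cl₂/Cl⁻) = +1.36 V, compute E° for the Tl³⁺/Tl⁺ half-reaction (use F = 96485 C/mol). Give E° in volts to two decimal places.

+1.25 V

E°cell = −ΔG°/(nF) = −(-21.2×10³)/((2)(96485)) = +0.110 V.
Since Cl₂/Cl⁻ is the cathode and Tl³⁺/Tl⁺ the anode, E°cell = E°(Cl₂/Cl⁻) − E°(Tl³⁺/Tl⁺).
So E°(Tl³⁺/Tl⁺) = E°(Cl₂/Cl⁻) − E°cell = (+1.36) − (+0.110) = +1.25 V.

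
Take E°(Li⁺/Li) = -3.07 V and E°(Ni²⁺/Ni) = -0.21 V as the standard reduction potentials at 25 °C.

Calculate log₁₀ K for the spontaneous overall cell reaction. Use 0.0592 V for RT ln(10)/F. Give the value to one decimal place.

Cathode: Ni²⁺/Ni; anode: Li⁺/Li. E°cell = +2.86 V, n = 2.
log K = nE°cell / 0.0592 = (2)(+2.86) / 0.0592 = 96.6.

96.6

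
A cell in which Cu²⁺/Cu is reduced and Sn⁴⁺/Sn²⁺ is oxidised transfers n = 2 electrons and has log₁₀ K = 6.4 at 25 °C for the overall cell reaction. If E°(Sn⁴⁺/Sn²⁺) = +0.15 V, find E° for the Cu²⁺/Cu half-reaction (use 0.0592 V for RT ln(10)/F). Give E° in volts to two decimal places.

+0.34 V

E°cell = (0.0592/n)·log K = (0.0592/2)(6.4) = +0.189 V.
Since Cu²⁺/Cu is the cathode and Sn⁴⁺/Sn²⁺ the anode, E°cell = E°(Cu²⁺/Cu) − E°(Sn⁴⁺/Sn²⁺).
So E°(Cu²⁺/Cu) = E°cell + E°(Sn⁴⁺/Sn²⁺) = +0.189 + (+0.15) = +0.34 V.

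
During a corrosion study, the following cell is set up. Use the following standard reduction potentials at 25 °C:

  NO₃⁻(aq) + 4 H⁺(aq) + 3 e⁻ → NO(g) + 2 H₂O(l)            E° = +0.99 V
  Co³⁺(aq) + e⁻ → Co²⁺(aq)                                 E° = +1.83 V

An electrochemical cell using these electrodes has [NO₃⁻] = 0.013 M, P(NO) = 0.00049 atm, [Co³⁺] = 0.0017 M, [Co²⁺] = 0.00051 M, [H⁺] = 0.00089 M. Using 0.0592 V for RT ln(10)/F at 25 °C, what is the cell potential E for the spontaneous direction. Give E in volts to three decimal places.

Co³⁺/Co²⁺ is the cathode (higher E°), NO₃⁻/NO the anode: E°cell = +1.83 − (+0.99) = +0.84 V, n = 3.
Overall: 3 Co³⁺(aq) + NO(g) + 2 H₂O(l) → 3 Co²⁺(aq) + NO₃⁻(aq) + 4 H⁺(aq)
Q = [Co²⁺]^3·[NO₃⁻]·[H⁺]^4 / ([Co³⁺]^3·P(NO)); log Q = -12.347.
E = E° − (0.0592/n) log Q = +0.84 − (0.0592/3)(-12.347) = +1.084 V.

+1.084 V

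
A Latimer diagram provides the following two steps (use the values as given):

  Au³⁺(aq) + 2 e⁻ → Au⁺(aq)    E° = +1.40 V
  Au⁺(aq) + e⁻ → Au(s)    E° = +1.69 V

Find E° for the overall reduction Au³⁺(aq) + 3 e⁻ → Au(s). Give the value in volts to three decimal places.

+1.497 V

Since ΔG° = −nFE° is additive over sequential reductions, n₃E°₃ = n₁E°₁ + n₂E°₂.
E°₃ = (2×+1.40 + 1×+1.69) / 3 = (+4.490) / 3 = +1.497 V.
E° values themselves are not directly additive — weighting by electron count is essential.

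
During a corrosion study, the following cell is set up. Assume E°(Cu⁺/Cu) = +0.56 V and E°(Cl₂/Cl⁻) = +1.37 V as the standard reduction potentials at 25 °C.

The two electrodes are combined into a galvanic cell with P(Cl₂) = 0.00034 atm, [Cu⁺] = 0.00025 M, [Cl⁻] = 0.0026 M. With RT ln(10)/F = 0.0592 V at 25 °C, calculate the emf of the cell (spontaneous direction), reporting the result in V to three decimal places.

Cl₂/Cl⁻ is the cathode (higher E°), Cu⁺/Cu the anode: E°cell = +1.37 − (+0.56) = +0.81 V, n = 2.
Overall: Cl₂(g) + 2 Cu(s) → 2 Cl⁻(aq) + 2 Cu⁺(aq)
Q = [Cl⁻]^2·[Cu⁺]^2 / (P(Cl₂)); log Q = -8.906.
E = E° − (0.0592/n) log Q = +0.81 − (0.0592/2)(-8.906) = +1.074 V.

+1.074 V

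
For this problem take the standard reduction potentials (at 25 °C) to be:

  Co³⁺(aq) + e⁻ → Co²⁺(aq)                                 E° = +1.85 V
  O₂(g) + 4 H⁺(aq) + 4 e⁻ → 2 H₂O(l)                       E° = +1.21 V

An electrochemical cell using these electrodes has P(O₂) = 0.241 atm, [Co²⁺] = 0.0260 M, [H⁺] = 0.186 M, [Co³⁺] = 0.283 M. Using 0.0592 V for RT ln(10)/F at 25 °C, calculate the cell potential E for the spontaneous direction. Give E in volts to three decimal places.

Co³⁺/Co²⁺ is the cathode (higher E°), O₂/H₂O the anode: E°cell = +1.85 − (+1.21) = +0.64 V, n = 4.
Overall: 4 Co³⁺(aq) + 2 H₂O(l) → 4 Co²⁺(aq) + O₂(g) + 4 H⁺(aq)
Q = [Co²⁺]^4·P(O₂)·[H⁺]^4 / ([Co³⁺]^4); log Q = -7.687.
E = E° − (0.0592/n) log Q = +0.64 − (0.0592/4)(-7.687) = +0.754 V.

+0.754 V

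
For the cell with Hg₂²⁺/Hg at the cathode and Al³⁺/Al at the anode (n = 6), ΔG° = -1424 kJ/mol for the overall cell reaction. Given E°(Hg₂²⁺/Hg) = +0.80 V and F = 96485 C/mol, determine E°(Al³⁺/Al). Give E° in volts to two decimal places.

E°cell = −ΔG°/(nF) = −(-1424×10³)/((6)(96485)) = +2.460 V.
Since Hg₂²⁺/Hg is the cathode and Al³⁺/Al the anode, E°cell = E°(Hg₂²⁺/Hg) − E°(Al³⁺/Al).
So E°(Al³⁺/Al) = E°(Hg₂²⁺/Hg) − E°cell = (+0.80) − (+2.460) = -1.66 V.

-1.66 V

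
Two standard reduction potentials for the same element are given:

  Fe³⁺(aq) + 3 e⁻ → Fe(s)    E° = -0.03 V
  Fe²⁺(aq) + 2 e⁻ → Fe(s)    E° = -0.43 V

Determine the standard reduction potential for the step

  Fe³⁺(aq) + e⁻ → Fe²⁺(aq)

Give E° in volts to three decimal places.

Sequential free energies add, so n₃E°₃ = n₁E°₁ + n₂E°₂.
With n₃ = 3, and the known step contributing 2×(-0.43) V, the unknown satisfies 1·E° = 3×(-0.03) − 2×(-0.43) = +0.770.
E° = +0.770 / 1 = +0.770 V.

+0.770 V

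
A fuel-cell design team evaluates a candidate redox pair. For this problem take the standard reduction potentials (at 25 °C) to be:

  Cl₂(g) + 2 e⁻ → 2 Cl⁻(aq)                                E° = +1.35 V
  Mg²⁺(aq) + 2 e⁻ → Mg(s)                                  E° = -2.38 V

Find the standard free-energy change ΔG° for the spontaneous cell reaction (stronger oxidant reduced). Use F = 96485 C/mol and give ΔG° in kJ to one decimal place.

-719.8 kJ

Cl₂/Cl⁻ (E° = +1.35 V) is the cathode; Mg²⁺/Mg (E° = -2.38 V) is the anode, so E°cell = +3.73 V.
Balancing electrons gives n = 2 (lcm of 2 and 2).
ΔG° = −nFE° = −(2)(96485)(+3.73) = -719,778 J = -719.8 kJ.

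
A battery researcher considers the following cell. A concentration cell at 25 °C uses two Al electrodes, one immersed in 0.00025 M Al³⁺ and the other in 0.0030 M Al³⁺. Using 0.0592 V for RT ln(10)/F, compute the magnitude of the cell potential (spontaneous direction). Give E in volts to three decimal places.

For a concentration cell E°cell = 0. The 0.0030 M side is the cathode (reduction is favoured where [Al³⁺] is higher).
With n = 3, E = −(0.0592/3) log([Al³⁺]ₐₙ/[Al³⁺]꜀ₐₜ) = −(0.0592/3) log(0.00025/0.003) = −(0.0592/3)(-1.079) = +0.021 V.

+0.021 V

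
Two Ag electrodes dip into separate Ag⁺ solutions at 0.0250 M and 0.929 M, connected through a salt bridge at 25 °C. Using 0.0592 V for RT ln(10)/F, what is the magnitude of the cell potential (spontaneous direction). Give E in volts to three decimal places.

+0.093 V

For a concentration cell E°cell = 0. The 0.929 M side is the cathode (reduction is favoured where [Ag⁺] is higher).
With n = 1, E = −(0.0592/1) log([Ag⁺]ₐₙ/[Ag⁺]꜀ₐₜ) = −(0.0592/1) log(0.025/0.929) = −(0.0592/1)(-1.570) = +0.093 V.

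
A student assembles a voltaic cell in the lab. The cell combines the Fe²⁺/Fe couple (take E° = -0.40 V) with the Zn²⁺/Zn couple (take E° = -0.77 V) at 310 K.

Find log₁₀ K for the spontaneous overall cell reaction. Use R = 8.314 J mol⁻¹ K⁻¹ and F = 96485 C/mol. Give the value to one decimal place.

12.0

Cathode: Fe²⁺/Fe; anode: Zn²⁺/Zn. E°cell = (-0.40) − (-0.77) = +0.37 V, with n = 2.
ΔG° = −nFE° = −RT ln K, so ln K = nFE°/(RT) = (2)(96485)(+0.37) / ((8.314)(310)) = 27.703.
log₁₀ K = 27.703 / ln 10 = 12.0.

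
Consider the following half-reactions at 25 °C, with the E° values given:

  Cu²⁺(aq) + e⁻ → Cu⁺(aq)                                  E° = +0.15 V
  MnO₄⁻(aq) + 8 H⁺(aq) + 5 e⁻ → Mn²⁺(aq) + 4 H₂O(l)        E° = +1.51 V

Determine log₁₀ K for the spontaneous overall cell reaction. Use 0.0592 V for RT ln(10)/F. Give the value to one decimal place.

114.9

Cathode: MnO₄⁻/Mn²⁺; anode: Cu²⁺/Cu⁺. E°cell = +1.36 V, n = 5.
log K = nE°cell / 0.0592 = (5)(+1.36) / 0.0592 = 114.9.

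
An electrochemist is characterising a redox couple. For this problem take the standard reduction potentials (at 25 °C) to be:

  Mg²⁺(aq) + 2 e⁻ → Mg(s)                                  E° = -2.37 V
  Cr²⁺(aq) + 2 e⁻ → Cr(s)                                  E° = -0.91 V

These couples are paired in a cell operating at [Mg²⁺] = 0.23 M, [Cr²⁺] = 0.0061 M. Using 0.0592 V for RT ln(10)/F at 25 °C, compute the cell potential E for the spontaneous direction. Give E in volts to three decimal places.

+1.413 V

Cr²⁺/Cr is the cathode (higher E°), Mg²⁺/Mg the anode: E°cell = -0.91 − (-2.37) = +1.46 V, n = 2.
Overall: Cr²⁺(aq) + Mg(s) → Cr(s) + Mg²⁺(aq)
Q = [Mg²⁺] / ([Cr²⁺]); log Q = 1.576.
E = E° − (0.0592/n) log Q = +1.46 − (0.0592/2)(1.576) = +1.413 V.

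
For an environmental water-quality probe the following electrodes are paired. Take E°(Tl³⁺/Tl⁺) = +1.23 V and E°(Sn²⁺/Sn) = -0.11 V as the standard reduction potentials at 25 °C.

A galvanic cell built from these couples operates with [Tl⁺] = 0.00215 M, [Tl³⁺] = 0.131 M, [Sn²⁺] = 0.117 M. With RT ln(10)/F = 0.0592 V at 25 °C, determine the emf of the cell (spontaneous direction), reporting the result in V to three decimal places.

Tl³⁺/Tl⁺ is the cathode (higher E°), Sn²⁺/Sn the anode: E°cell = +1.23 − (-0.11) = +1.34 V, n = 2.
Overall: Tl³⁺(aq) + Sn(s) → Tl⁺(aq) + Sn²⁺(aq)
Q = [Tl⁺]·[Sn²⁺] / ([Tl³⁺]); log Q = -2.717.
E = E° − (0.0592/n) log Q = +1.34 − (0.0592/2)(-2.717) = +1.420 V.

+1.420 V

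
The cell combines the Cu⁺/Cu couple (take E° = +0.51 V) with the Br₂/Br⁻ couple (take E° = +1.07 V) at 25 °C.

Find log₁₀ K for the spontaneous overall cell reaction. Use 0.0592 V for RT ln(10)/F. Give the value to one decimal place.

Cathode: Br₂/Br⁻; anode: Cu⁺/Cu. E°cell = +0.56 V, n = 2.
log K = nE°cell / 0.0592 = (2)(+0.56) / 0.0592 = 18.9.

18.9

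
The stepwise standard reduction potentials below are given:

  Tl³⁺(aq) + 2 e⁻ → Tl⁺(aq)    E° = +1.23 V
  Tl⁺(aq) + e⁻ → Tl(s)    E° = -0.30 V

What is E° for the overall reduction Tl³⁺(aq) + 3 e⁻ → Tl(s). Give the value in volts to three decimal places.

Standard free energies of sequential steps add: ΔG°₃ = ΔG°₁ + ΔG°₂, so n₃E°₃ = n₁E°₁ + n₂E°₂.
E°₃ = (2×+1.23 + 1×-0.30) / 3 = (+2.160) / 3 = +0.720 V.

+0.720 V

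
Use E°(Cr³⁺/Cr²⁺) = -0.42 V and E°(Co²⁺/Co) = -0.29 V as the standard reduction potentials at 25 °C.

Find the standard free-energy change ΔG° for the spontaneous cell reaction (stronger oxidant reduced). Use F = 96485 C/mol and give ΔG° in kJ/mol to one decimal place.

Co²⁺/Co (E° = -0.29 V) is the cathode; Cr³⁺/Cr²⁺ (E° = -0.42 V) is the anode, so E°cell = +0.13 V.
Balancing electrons gives n = 2 (lcm of 2 and 1).
ΔG° = −nFE° = −(2)(96485)(+0.13) = -25,086 J = -25.1 kJ/mol.

-25.1 kJ/mol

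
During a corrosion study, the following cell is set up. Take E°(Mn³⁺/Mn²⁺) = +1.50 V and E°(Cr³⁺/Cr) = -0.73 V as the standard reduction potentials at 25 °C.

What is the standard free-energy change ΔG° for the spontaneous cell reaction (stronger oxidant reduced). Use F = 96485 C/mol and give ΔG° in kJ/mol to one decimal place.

Mn³⁺/Mn²⁺ (E° = +1.50 V) is the cathode; Cr³⁺/Cr (E° = -0.73 V) is the anode, so E°cell = +2.23 V.
Balancing electrons gives n = 3 (lcm of 1 and 3).
ΔG° = −nFE° = −(3)(96485)(+2.23) = -645,485 J = -645.5 kJ/mol.

-645.5 kJ/mol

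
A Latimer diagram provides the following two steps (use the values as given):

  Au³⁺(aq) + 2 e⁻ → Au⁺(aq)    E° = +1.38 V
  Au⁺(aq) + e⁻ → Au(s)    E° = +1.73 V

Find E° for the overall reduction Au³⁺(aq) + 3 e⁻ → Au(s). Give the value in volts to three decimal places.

+1.497 V

Standard free energies of sequential steps add: ΔG°₃ = ΔG°₁ + ΔG°₂, so n₃E°₃ = n₁E°₁ + n₂E°₂.
E°₃ = (2×+1.38 + 1×+1.73) / 3 = (+4.490) / 3 = +1.497 V.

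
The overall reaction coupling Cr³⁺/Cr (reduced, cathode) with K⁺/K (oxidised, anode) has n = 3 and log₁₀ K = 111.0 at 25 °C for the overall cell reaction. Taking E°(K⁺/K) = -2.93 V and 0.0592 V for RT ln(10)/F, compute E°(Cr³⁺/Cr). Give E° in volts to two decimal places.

E°cell = (0.0592/n)·log K = (0.0592/3)(111.0) = +2.190 V.
Since Cr³⁺/Cr is the cathode and K⁺/K the anode, E°cell = E°(Cr³⁺/Cr) − E°(K⁺/K).
So E°(Cr³⁺/Cr) = E°cell + E°(K⁺/K) = +2.190 + (-2.93) = -0.74 V.

-0.74 V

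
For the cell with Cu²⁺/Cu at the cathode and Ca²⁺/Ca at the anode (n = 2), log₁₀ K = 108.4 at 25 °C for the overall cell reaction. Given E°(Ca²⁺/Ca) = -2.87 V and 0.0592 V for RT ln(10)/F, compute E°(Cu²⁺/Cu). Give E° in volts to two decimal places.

E°cell = (0.0592/n)·log K = (0.0592/2)(108.4) = +3.209 V.
Since Cu²⁺/Cu is the cathode and Ca²⁺/Ca the anode, E°cell = E°(Cu²⁺/Cu) − E°(Ca²⁺/Ca).
So E°(Cu²⁺/Cu) = E°cell + E°(Ca²⁺/Ca) = +3.209 + (-2.87) = +0.34 V.

+0.34 V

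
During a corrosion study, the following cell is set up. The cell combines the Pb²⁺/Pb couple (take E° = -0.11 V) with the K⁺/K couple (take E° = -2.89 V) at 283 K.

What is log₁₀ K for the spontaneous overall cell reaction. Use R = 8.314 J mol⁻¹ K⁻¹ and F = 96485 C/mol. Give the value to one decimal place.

Cathode: Pb²⁺/Pb; anode: K⁺/K. E°cell = (-0.11) − (-2.89) = +2.78 V, with n = 2.
ΔG° = −nFE° = −RT ln K, so ln K = nFE°/(RT) = (2)(96485)(+2.78) / ((8.314)(283)) = 228.002.
log₁₀ K = 228.002 / ln 10 = 99.0.

99.0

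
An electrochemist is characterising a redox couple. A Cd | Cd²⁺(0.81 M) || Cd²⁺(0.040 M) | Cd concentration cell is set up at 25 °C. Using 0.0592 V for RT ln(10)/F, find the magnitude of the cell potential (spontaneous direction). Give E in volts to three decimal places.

+0.039 V

For a concentration cell E°cell = 0. The 0.81 M side is the cathode (reduction is favoured where [Cd²⁺] is higher).
With n = 2, E = −(0.0592/2) log([Cd²⁺]ₐₙ/[Cd²⁺]꜀ₐₜ) = −(0.0592/2) log(0.04/0.81) = −(0.0592/2)(-1.306) = +0.039 V.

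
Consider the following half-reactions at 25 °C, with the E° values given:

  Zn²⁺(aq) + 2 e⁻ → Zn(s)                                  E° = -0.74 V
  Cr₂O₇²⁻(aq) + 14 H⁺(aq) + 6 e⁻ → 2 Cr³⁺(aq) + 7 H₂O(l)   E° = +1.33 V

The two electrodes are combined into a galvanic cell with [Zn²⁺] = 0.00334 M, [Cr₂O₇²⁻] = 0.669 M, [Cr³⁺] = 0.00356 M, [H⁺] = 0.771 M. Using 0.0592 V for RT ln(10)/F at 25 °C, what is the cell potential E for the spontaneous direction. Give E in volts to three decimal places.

+2.174 V

Cr₂O₇²⁻/Cr³⁺ is the cathode (higher E°), Zn²⁺/Zn the anode: E°cell = +1.33 − (-0.74) = +2.07 V, n = 6.
Overall: Cr₂O₇²⁻(aq) + 14 H⁺(aq) + 3 Zn(s) → 2 Cr³⁺(aq) + 7 H₂O(l) + 3 Zn²⁺(aq)
Q = [Cr³⁺]^2·[Zn²⁺]^3 / ([Cr₂O₇²⁻]·[H⁺]^14); log Q = -10.570.
E = E° − (0.0592/n) log Q = +2.07 − (0.0592/6)(-10.570) = +2.174 V.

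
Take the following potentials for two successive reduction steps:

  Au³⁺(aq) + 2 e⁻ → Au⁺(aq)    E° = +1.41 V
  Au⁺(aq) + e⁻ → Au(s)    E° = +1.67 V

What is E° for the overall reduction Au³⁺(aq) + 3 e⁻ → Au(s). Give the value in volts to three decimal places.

Since ΔG° = −nFE° is additive over sequential reductions, n₃E°₃ = n₁E°₁ + n₂E°₂.
E°₃ = (2×+1.41 + 1×+1.67) / 3 = (+4.490) / 3 = +1.497 V.

+1.497 V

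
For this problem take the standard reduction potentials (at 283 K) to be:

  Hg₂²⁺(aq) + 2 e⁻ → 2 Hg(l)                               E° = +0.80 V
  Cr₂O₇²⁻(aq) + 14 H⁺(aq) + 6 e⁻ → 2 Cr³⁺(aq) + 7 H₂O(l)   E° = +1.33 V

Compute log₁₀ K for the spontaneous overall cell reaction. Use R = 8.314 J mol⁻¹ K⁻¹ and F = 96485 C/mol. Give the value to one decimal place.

56.6

Cathode: Cr₂O₇²⁻/Cr³⁺; anode: Hg₂²⁺/Hg. E°cell = (+1.33) − (+0.80) = +0.53 V, with n = 6.
ΔG° = −nFE° = −RT ln K, so ln K = nFE°/(RT) = (6)(96485)(+0.53) / ((8.314)(283)) = 130.404.
log₁₀ K = 130.404 / ln 10 = 56.6.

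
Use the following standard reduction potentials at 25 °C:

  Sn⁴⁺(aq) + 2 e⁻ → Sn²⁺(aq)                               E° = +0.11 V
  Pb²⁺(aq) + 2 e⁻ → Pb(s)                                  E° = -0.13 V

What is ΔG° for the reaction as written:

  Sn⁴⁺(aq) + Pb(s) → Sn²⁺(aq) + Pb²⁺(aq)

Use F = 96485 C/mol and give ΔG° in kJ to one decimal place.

-46.3 kJ

As written, Sn⁴⁺/Sn²⁺ is reduced (cathode) and Pb²⁺/Pb is oxidised (anode), so E°cell = (+0.11) − (-0.13) = +0.24 V.
Balancing electrons gives n = 2.
ΔG° = −nFE° = −(2)(96485)(+0.24) = -46,313 J = -46.3 kJ.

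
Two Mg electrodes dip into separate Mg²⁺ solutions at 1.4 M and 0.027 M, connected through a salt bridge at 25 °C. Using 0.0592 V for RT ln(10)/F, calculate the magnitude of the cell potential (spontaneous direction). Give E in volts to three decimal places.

For a concentration cell E°cell = 0. The 1.4 M side is the cathode (reduction is favoured where [Mg²⁺] is higher).
With n = 2, E = −(0.0592/2) log([Mg²⁺]ₐₙ/[Mg²⁺]꜀ₐₜ) = −(0.0592/2) log(0.027/1.4) = −(0.0592/2)(-1.715) = +0.051 V.

+0.051 V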